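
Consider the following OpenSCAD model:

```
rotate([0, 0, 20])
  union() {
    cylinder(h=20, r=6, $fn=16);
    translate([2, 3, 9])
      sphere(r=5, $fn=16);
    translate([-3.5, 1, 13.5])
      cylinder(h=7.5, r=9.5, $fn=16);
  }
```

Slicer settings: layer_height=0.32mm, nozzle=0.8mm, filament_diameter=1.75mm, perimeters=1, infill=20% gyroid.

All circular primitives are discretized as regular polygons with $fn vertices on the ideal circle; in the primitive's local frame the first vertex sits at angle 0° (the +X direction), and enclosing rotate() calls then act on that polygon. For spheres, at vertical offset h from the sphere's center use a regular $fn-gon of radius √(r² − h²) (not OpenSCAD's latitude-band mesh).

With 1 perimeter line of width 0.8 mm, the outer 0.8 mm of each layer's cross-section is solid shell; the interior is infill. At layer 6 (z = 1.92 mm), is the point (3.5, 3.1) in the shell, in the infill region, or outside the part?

infill

At z = 1.92 mm: the cylinder: section is a regular 16-gon, circumradius r=6; the sphere at (2, 3) is not intersected at this z (|z−center|=7.080 > r=5); the cylinder at (-3.5, 1) does not reach this height (z outside [13.5, 21]); Merging all regions: only the r=6 cylinder is present, so the union is just that shape — 1 connected region; (whole slice rotated 20° about Z — lengths, areas and connectivity unchanged). Overall, the cross-section is a single solid region. Undo the 20° rotation: the query point maps to (4.349, 1.716) in the un-rotated model frame. The nearest boundary edge runs (6.00, 0.00)→(5.54, 2.30); distance from the point to it = 1.28 mm. The point is inside the cross-section and 1.28 mm from the nearest boundary — more than the 0.8 mm shell width (1 × 0.8), so it's in the infill interior.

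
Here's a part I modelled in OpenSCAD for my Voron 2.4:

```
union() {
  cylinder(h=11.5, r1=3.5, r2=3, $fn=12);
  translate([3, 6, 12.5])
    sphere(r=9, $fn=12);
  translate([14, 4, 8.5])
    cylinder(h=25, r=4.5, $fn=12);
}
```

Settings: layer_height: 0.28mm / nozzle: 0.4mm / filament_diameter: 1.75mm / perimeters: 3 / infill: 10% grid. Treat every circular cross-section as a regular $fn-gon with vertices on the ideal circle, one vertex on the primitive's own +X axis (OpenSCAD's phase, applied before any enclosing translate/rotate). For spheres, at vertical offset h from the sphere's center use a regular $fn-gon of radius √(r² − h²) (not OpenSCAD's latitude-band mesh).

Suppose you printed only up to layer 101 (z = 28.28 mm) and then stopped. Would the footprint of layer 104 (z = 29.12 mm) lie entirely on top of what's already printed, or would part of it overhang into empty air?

entirely on top

Compare the two slices. At z = 28.28: the cone is not intersected at this z (z outside [0, 11.5]); the sphere at (3, 6) is not intersected at this z (|z−center|=15.780 > r=9); the r=4.5 cylinder at (14, 4) gives a regular 12-gon of circumradius 4.5 (constant along its height) (area = (12/2)·4.500²·sin(360°/12) = 60.75 mm²); Merging all regions: only the r=4.5 cylinder at (14, 4) is present, so the union is just that shape — area = 60.75 mm². At z = 29.12: the cone is absent (z outside [0, 11.5]); the sphere at (3, 6) does not reach this height (|z−center|=16.620 > r=9); the r=4.5 cylinder at (14, 4) gives a regular 12-gon of circumradius 4.5 (constant along its height) (area = (12/2)·4.500²·sin(360°/12) = 60.75 mm²); Combining (union): only the r=4.5 cylinder at (14, 4) is present, so the union is just that shape — area = 60.75 mm². Checking containment: the cross-section at z = 29.12 is a subset of the cross-section at z = 28.28.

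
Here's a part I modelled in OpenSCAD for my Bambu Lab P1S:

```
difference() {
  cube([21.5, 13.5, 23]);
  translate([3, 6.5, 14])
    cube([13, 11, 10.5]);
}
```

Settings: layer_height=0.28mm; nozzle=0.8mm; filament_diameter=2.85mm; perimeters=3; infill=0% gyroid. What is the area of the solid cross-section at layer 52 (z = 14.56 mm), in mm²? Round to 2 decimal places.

199.25 mm²

At z = 14.56 mm: the 21.5×13.5 cube contributes its full rectangle (area 290.25 mm²); the cube at (3, 6.5) (footprint 13×11) is included at this height (area 143.00 mm²); Subtracting the remaining from the first: starting from the 21.5×13.5 cube (290.25 mm²), the 13×11 cube at (3, 6.5) partially overlaps it — only the 91.00 mm² overlap (of its 143.00 mm²) is removed, clipping the outline — area = 199.25 mm². Overall, the cross-section is a single solid region. Net area = 199.25 mm².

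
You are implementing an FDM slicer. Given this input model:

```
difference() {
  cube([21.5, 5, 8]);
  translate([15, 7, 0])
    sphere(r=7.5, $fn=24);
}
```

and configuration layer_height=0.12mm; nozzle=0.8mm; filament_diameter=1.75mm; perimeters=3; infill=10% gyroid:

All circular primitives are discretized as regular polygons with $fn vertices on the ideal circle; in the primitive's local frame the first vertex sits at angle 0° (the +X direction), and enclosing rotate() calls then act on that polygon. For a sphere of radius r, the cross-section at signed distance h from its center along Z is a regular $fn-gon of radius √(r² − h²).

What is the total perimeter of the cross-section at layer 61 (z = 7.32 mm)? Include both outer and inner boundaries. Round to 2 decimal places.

At z = 7.32 mm: the cube (footprint 21.5×5) is included at this height (perimeter 53.00 mm); the r=7.5 sphere at (15, 7) contributes a regular 24-gon of circumradius √(7.5²−7.32²) = 1.633 (perimeter = 2·24·1.633·sin(180°/24) = 10.23 mm); Taking the first minus the rest: starting from the 21.5×5 cube, the r=7.5 sphere at (15, 7) misses the remaining region (no effect) — boundary = 53.00 mm. Overall, the cross-section is a single solid region. Total boundary length (outer) = 53.00 mm.

53.00 mm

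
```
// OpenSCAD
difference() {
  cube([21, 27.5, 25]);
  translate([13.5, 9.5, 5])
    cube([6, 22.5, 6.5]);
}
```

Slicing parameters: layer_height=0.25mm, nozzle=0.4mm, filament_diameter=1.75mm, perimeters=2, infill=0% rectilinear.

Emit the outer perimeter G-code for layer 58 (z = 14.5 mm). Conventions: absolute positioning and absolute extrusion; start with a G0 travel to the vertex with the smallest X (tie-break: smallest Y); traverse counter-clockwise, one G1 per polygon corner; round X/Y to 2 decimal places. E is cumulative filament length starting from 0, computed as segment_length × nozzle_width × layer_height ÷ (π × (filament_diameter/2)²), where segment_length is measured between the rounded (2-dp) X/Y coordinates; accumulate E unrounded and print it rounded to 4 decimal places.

G0 X0.00 Y0.00 Z14.50
G1 X21.00 Y0.00 E0.8731
G1 X21.00 Y27.50 E2.0164
G1 X0.00 Y27.50 E2.8895
G1 X0.00 Y0.00 E4.0328

At z = 14.5 mm: the 21×27.5 cube contributes its full rectangle; the cube at (13.5, 9.5) does not reach this height (z outside [5, 11.5]); Taking the first minus the rest: none of the subtracted shapes is present at this height, so the 21×27.5 cube is unchanged — 1 connected region. The outline is a single polygon with 4 vertices. Extrusion per mm of travel: 0.4 × 0.25 / (π × 0.875²) = 0.041575. Accumulating E over each segment gives final E = 4.0328.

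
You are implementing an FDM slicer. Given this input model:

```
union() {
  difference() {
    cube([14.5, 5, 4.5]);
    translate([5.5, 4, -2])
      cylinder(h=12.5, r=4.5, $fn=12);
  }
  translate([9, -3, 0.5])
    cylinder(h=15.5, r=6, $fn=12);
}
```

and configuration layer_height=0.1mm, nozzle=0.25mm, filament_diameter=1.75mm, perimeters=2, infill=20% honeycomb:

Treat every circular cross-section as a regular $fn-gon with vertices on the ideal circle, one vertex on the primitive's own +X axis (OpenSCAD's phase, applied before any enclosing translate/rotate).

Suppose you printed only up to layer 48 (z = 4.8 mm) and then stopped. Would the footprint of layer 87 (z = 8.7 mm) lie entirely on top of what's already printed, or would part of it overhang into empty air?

Compare the two slices. At z = 4.8: the cube is not intersected at this z (z outside [0, 4.5]); the r=4.5 cylinder at (5.5, 4) gives a regular 12-gon of circumradius 4.5 (constant along its height) (area = (12/2)·4.500²·sin(360°/12) = 60.75 mm²); After the difference (first − rest): the first operand is absent here, so nothing remains; the cylinder at (9, -3): section is a regular 12-gon, circumradius r=6 (area = (12/2)·6.000²·sin(360°/12) = 108.00 mm²); Taking the union: only the r=6 cylinder at (9, -3) is present, so the union is just that shape — area = 108.00 mm². At z = 8.7: the cube is not intersected at this z (z outside [0, 4.5]); the r=4.5 cylinder at (5.5, 4) gives a regular 12-gon of circumradius 4.5 (constant along its height) (area = (12/2)·4.500²·sin(360°/12) = 60.75 mm²); Subtracting the remaining from the first: the first operand is absent here, so nothing remains; the r=6 cylinder at (9, -3) gives a regular 12-gon of circumradius 6 (constant along its height) (area = (12/2)·6.000²·sin(360°/12) = 108.00 mm²); Taking the union: only the r=6 cylinder at (9, -3) is present, so the union is just that shape — area = 108.00 mm². Checking containment: the cross-section at z = 8.7 is a subset of the cross-section at z = 4.8.

entirely on top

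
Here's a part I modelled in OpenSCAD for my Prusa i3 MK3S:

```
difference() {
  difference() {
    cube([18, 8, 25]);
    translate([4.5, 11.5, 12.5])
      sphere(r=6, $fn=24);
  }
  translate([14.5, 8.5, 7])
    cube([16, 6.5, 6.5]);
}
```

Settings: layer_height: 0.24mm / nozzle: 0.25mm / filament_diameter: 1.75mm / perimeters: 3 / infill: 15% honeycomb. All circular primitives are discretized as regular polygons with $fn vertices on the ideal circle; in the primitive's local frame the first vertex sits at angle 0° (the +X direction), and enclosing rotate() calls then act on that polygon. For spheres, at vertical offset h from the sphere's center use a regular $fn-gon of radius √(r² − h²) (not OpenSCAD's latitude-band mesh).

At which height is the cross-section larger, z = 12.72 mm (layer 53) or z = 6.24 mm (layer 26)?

layer 26 (z = 6.24 mm)

Layer 53 (z = 12.72): the cube (footprint 18×8) is included at this height (area 144.00 mm²); the r=6 sphere at (4.5, 11.5) slices to a regular 24-gon of circumradius 5.996 (√(r²−h²) with h=0.22 from center) (area = (24/2)·5.996²·sin(360°/24) = 111.66 mm²); Taking the first minus the rest: starting from the 18×8 cube (144.00 mm²), the r=6 sphere at (4.5, 11.5) partially overlaps it — only the 16.57 mm² overlap (of its 111.66 mm²) is removed, clipping the outline — area = 127.43 mm²; the cube at (14.5, 8.5) is present — its section is the full 16×6.5 rectangle (area 104.00 mm²); Taking the first minus the rest: starting from that combined region (127.43 mm²), the 16×6.5 cube at (14.5, 8.5) misses the remaining region (no effect) — area = 127.43 mm². So its area = 127.43 mm². Layer 26 (z = 6.24): the cube (footprint 18×8) is included at this height (area 144.00 mm²); the sphere at (4.5, 11.5) is absent (|z−center|=6.260 > r=6); After the difference (first − rest): none of the subtracted shapes is present at this height, so the 18×8 cube is unchanged — area = 144.00 mm²; the cube at (14.5, 8.5) is absent (z outside [7, 13.5]); After the difference (first − rest): none of the subtracted shapes is present at this height, so that combined region is unchanged — area = 144.00 mm². So its area = 144.00 mm². Layer 26 is larger (144.00 vs 127.43 mm²).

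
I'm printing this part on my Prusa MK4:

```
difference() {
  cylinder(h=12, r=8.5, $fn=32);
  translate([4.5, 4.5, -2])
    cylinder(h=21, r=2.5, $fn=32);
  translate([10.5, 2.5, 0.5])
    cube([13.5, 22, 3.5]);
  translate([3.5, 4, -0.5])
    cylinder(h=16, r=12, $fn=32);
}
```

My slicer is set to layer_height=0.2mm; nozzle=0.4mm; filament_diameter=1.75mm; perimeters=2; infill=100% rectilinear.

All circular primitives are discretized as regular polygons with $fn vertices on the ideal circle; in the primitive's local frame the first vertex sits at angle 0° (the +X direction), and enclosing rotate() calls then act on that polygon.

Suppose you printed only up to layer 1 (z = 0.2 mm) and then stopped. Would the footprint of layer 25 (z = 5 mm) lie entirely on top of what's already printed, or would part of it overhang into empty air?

entirely on top

Compare the two slices. At z = 0.2: the r=8.5 cylinder gives a regular 32-gon of circumradius 8.5 (constant along its height) (area = (32/2)·8.500²·sin(360°/32) = 225.52 mm²); the r=2.5 cylinder at (4.5, 4.5) gives a regular 32-gon of circumradius 2.5 (constant along its height) (area = (32/2)·2.500²·sin(360°/32) = 19.51 mm²); the cube at (10.5, 2.5) does not reach this height (z outside [0.5, 4]); the cylinder at (3.5, 4): section is a regular 32-gon, circumradius r=12 (area = (32/2)·12.000²·sin(360°/32) = 449.49 mm²); Taking the first minus the rest: starting from the r=8.5 cylinder (225.52 mm²), the r=2.5 cylinder at (4.5, 4.5) partially overlaps it — only the 18.70 mm² overlap (of its 19.51 mm²) is removed, clipping the outline; the r=12 cylinder at (3.5, 4) partially overlaps it — only the 186.36 mm² overlap (of its 449.49 mm²) is removed, clipping the outline — area = 20.47 mm². At z = 5: the r=8.5 cylinder gives a regular 32-gon of circumradius 8.5 (constant along its height) (area = (32/2)·8.500²·sin(360°/32) = 225.52 mm²); the cylinder at (4.5, 4.5): section is a regular 32-gon, circumradius r=2.5 (area = (32/2)·2.500²·sin(360°/32) = 19.51 mm²); the cube at (10.5, 2.5) is absent (z outside [0.5, 4]); the r=12 cylinder at (3.5, 4) gives a regular 32-gon of circumradius 12 (constant along its height) (area = (32/2)·12.000²·sin(360°/32) = 449.49 mm²); Taking the first minus the rest: starting from the r=8.5 cylinder (225.52 mm²), the r=2.5 cylinder at (4.5, 4.5) partially overlaps it — only the 18.70 mm² overlap (of its 19.51 mm²) is removed, clipping the outline; the r=12 cylinder at (3.5, 4) partially overlaps it — only the 186.36 mm² overlap (of its 449.49 mm²) is removed, clipping the outline — area = 20.47 mm². Checking containment: the cross-section at z = 5 is a subset of the cross-section at z = 0.2.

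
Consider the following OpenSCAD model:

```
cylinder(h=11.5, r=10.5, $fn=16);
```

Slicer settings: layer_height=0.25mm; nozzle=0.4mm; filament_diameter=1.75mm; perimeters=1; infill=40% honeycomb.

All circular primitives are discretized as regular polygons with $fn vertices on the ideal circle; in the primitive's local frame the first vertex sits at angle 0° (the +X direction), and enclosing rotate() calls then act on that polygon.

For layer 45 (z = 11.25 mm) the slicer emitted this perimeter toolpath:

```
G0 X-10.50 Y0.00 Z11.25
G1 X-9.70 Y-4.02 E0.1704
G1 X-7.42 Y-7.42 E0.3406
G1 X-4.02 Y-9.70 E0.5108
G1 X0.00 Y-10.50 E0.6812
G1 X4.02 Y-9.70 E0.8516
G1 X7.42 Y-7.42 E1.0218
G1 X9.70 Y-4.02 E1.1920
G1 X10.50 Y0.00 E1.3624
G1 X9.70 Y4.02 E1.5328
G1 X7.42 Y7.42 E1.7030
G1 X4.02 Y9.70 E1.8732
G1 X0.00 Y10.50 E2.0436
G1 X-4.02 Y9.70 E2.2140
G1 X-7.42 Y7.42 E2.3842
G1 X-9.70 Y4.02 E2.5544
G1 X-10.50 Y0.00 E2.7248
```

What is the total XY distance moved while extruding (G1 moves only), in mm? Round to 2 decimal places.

Sum the Euclidean lengths of each G1 segment: total = 65.54 mm.

65.54 mm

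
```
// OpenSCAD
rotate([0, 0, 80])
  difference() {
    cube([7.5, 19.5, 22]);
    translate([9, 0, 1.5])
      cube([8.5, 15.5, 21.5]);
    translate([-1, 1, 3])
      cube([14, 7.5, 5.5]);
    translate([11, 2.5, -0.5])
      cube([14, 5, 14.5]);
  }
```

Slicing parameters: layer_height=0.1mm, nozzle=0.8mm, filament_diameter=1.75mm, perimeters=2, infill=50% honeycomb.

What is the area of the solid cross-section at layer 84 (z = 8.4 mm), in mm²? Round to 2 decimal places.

90.00 mm²

At z = 8.4 mm: the 7.5×19.5 cube contributes its full rectangle (area 146.25 mm²); the 8.5×15.5 cube at (9, 0) contributes its full rectangle (area 131.75 mm²); the 14×7.5 cube at (-1, 1) contributes its full rectangle (area 105.00 mm²); the 14×5 cube at (11, 2.5) contributes its full rectangle (area 70.00 mm²); After the difference (first − rest): starting from the 7.5×19.5 cube (146.25 mm²), the 8.5×15.5 cube at (9, 0) misses the remaining region (no effect); the 14×7.5 cube at (-1, 1) partially overlaps it — only the 56.25 mm² overlap (of its 105.00 mm²) is removed, clipping the outline; the 14×5 cube at (11, 2.5) misses the remaining region (no effect) — area = 90.00 mm²; (whole slice rotated 80° about Z — lengths, areas and connectivity unchanged). Overall, the cross-section has 2 separate islands. Net area = 90.00 mm².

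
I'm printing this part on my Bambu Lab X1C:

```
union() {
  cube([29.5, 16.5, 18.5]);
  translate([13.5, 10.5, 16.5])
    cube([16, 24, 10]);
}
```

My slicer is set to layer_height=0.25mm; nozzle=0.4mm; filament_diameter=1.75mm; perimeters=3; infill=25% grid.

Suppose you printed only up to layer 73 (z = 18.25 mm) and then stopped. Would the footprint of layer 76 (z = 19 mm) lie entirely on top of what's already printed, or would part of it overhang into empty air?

entirely on top

Compare the two slices. At z = 18.25: the cube (footprint 29.5×16.5) is included at this height (area 486.75 mm²); the cube at (13.5, 10.5) is present — its section is the full 16×24 rectangle (area 384.00 mm²); Taking the union: the regions partially overlap — summed areas 870.75 mm² minus the doubly-counted overlap 96.00 mm² gives 774.75 mm² — area = 774.75 mm². At z = 19: the cube is absent (z outside [0, 18.5]); the cube at (13.5, 10.5) (footprint 16×24) is included at this height (area 384.00 mm²); Taking the union: only the 16×24 cube at (13.5, 10.5) is present, so the union is just that shape — area = 384.00 mm². Checking containment: the cross-section at z = 19 is a subset of the cross-section at z = 18.25.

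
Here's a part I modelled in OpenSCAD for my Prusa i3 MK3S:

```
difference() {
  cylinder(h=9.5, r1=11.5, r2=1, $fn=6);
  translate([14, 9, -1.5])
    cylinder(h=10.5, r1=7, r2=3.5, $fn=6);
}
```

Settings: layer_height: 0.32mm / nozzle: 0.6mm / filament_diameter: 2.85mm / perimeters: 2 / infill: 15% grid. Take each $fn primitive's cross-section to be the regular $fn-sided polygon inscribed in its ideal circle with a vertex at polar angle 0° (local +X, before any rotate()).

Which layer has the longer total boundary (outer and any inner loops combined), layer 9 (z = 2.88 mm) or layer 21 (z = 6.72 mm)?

layer 9 (z = 2.88 mm)

Layer 9 (z = 2.88): the cone (r1=11.5→r2=1) has section circumradius 8.317 here — a regular 6-gon (perimeter = 2·6·8.317·sin(180°/6) = 49.90 mm); the cone at (14, 9): at t=0.417 of its height the radius interpolates to r₁+(r₂−r₁)t = 5.540, giving a regular 6-gon of that circumradius (perimeter = 2·6·5.540·sin(180°/6) = 33.24 mm); Subtracting the remaining from the first: starting from the cone, the cone at (14, 9) misses the remaining region (no effect) — boundary = 49.90 mm. So its perimeter = 49.90 mm. Layer 21 (z = 6.72): the cone (r1=11.5→r2=1) has section circumradius 4.073 here — a regular 6-gon (perimeter = 2·6·4.073·sin(180°/6) = 24.44 mm); the cone at (14, 9) contributes a regular 6-gon of circumradius 4.260 (interpolated between r1=7 and r2=3.5 at t=0.783) (perimeter = 2·6·4.260·sin(180°/6) = 25.56 mm); After the difference (first − rest): starting from the cone, the cone at (14, 9) misses the remaining region (no effect) — boundary = 24.44 mm. So its perimeter = 24.44 mm. Layer 9 is larger (49.90 vs 24.44 mm).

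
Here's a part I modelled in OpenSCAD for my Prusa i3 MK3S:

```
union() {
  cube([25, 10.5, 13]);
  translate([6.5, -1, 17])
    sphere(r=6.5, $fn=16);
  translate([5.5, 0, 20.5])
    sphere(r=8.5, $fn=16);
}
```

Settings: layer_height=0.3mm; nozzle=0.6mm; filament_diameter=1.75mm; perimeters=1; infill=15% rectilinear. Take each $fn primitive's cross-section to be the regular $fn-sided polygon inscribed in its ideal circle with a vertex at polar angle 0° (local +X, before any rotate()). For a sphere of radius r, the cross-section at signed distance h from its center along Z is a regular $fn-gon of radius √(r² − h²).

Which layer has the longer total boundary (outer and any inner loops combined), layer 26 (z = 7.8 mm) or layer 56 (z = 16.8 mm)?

Layer 26 (z = 7.8): the cube is present — its section is the full 25×10.5 rectangle (perimeter 71.00 mm); the sphere at (6.5, -1) is absent (|z−center|=9.200 > r=6.5); the sphere at (5.5, 0) does not reach this height (|z−center|=12.700 > r=8.5); Combining (union): only the 25×10.5 cube is present, so the union is just that shape — boundary = 71.00 mm. So its perimeter = 71.00 mm. Layer 56 (z = 16.8): the cube does not reach this height (z outside [0, 13]); the r=6.5 sphere at (6.5, -1) contributes a regular 16-gon of circumradius √(6.5²−0.2²) = 6.497 (perimeter = 2·16·6.497·sin(180°/16) = 40.56 mm); the sphere at (5.5, 0): section is a regular 16-gon, circumradius = √(r²−h²) = √(8.5²−3.7²) = 7.652 (perimeter = 2·16·7.652·sin(180°/16) = 47.77 mm); Taking the union: the regions partially overlap (shared area 127.63 mm²), so the edge portions inside another operand are dropped and the merged outline is re-measured after clipping — boundary = 48.01 mm. So its perimeter = 48.01 mm. Layer 26 is larger (71.00 vs 48.01 mm).

layer 26 (z = 7.8 mm)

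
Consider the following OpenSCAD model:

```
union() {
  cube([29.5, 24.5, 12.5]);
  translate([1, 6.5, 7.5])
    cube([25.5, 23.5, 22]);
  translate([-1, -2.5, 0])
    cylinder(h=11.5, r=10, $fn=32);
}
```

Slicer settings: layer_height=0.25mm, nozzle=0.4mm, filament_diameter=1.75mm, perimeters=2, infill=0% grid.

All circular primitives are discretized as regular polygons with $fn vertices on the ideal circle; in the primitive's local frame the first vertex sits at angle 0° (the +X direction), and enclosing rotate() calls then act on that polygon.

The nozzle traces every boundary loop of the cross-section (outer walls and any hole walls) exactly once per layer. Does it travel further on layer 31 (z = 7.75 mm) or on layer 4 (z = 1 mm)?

Layer 31 (z = 7.75): the 29.5×24.5 cube contributes its full rectangle (perimeter 108.00 mm); the cube at (1, 6.5) (footprint 25.5×23.5) is included at this height (perimeter 98.00 mm); the r=10 cylinder at (-1, -2.5) gives a regular 32-gon of circumradius 10 (constant along its height) (perimeter = 2·32·10.000·sin(180°/32) = 62.73 mm); Taking the union: the regions partially overlap (shared area 504.92 mm²), so the edge portions inside another operand are dropped and the merged outline is re-measured after clipping — boundary = 153.54 mm. So its perimeter = 153.54 mm. Layer 4 (z = 1): the cube (footprint 29.5×24.5) is included at this height (perimeter 108.00 mm); the cube at (1, 6.5) does not reach this height (z outside [7.5, 29.5]); the r=10 cylinder at (-1, -2.5) gives a regular 32-gon of circumradius 10 (constant along its height) (perimeter = 2·32·10.000·sin(180°/32) = 62.73 mm); Taking the union: the regions partially overlap (shared area 45.92 mm²), so the edge portions inside another operand are dropped and the merged outline is re-measured after clipping — boundary = 142.54 mm. So its perimeter = 142.54 mm. Layer 31 is larger (153.54 vs 142.54 mm).

layer 31 (z = 7.75 mm)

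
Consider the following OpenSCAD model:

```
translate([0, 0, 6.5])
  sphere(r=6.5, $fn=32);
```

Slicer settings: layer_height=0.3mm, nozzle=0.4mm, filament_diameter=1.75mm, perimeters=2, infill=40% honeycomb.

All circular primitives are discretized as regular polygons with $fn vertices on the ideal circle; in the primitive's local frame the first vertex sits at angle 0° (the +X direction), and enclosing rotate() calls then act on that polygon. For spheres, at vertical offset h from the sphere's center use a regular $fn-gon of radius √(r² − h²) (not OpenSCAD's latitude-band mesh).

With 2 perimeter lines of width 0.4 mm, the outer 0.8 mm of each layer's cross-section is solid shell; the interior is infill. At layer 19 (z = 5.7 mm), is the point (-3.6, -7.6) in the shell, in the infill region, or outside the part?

outside

At z = 5.7 mm: the r=6.5 sphere contributes a regular 32-gon of circumradius √(6.5²−0.8²) = 6.451. Overall, the cross-section is a single solid region. The nearest boundary edge runs (-3.58, -5.36)→(-2.47, -5.96); distance from the point to it = 1.98 mm. The point is not inside any of the regions above, so it lies outside the cross-section (1.98 mm from the nearest boundary).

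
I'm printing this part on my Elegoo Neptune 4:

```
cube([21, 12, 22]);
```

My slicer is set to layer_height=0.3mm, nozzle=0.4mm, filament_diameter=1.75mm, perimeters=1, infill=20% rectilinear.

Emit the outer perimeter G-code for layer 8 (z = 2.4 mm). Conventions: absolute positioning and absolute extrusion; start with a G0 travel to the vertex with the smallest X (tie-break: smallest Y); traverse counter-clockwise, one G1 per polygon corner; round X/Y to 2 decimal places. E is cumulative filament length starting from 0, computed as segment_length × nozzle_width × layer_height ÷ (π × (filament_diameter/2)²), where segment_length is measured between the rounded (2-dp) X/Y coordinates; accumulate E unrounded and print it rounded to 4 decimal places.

At z = 2.4 mm: the 21×12 cube contributes its full rectangle. The outline is a single polygon with 4 vertices. Extrusion per mm of travel: 0.4 × 0.3 / (π × 0.875²) = 0.049890. Accumulating E over each segment gives final E = 3.2928.

G0 X0.00 Y0.00 Z2.40
G1 X21.00 Y0.00 E1.0477
G1 X21.00 Y12.00 E1.6464
G1 X0.00 Y12.00 E2.6941
G1 X0.00 Y0.00 E3.2928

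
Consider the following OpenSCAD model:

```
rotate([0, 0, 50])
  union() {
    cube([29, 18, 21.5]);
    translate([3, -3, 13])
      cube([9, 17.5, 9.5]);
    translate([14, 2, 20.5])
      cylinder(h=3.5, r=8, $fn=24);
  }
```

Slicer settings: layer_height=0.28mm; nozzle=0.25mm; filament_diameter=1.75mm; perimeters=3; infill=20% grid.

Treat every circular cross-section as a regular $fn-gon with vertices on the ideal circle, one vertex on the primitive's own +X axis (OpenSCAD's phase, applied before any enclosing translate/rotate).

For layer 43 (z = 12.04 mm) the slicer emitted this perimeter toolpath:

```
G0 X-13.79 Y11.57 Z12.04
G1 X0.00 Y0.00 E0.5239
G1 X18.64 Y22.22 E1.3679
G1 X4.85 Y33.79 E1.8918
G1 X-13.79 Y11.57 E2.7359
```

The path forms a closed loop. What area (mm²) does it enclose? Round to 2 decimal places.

522.08 mm²

Apply the shoelace formula to the sequence of (X, Y) vertices; enclosed area = 522.08 mm².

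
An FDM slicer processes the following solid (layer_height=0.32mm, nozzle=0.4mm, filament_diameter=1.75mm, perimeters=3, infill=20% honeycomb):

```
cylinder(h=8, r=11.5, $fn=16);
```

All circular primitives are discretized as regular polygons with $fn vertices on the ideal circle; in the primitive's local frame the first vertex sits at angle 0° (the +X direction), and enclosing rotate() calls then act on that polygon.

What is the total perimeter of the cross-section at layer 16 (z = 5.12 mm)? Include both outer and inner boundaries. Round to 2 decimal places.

71.79 mm

At z = 5.12 mm: the r=11.5 cylinder gives a regular 16-gon of circumradius 11.5 (constant along its height) (perimeter = 2·16·11.500·sin(180°/16) = 71.79 mm). Overall, the cross-section is a single solid region. Total boundary length (outer) = 71.79 mm.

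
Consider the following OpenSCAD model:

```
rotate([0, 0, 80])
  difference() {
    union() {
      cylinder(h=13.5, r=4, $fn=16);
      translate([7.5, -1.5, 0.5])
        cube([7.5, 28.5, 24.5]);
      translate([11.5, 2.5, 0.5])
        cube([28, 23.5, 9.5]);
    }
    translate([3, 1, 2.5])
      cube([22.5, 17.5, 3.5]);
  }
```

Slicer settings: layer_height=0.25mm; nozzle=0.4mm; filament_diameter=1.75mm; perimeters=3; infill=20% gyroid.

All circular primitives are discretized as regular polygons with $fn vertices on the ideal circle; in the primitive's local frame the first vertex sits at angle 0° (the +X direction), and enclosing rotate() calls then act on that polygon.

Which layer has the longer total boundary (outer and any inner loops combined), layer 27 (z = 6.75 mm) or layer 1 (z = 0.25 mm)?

layer 27 (z = 6.75 mm)

Layer 27 (z = 6.75): the r=4 cylinder gives a regular 16-gon of circumradius 4 (constant along its height) (perimeter = 2·16·4.000·sin(180°/16) = 24.97 mm); the cube at (7.5, -1.5) (footprint 7.5×28.5) is included at this height (perimeter 72.00 mm); the cube at (11.5, 2.5) (footprint 28×23.5) is included at this height (perimeter 103.00 mm); Taking the union: the regions partially overlap (shared area 82.25 mm²), so the edge portions inside another operand are dropped and the merged outline is re-measured after clipping — boundary = 145.97 mm; the cube at (3, 1) is not intersected at this z (z outside [2.5, 6]); Taking the first minus the rest: none of the subtracted shapes is present at this height, so that combined region is unchanged — boundary = 145.97 mm; (whole slice rotated 80° about Z — lengths, areas and connectivity unchanged). So its perimeter = 145.97 mm. Layer 1 (z = 0.25): the cylinder: section is a regular 16-gon, circumradius r=4 (perimeter = 2·16·4.000·sin(180°/16) = 24.97 mm); the cube at (7.5, -1.5) does not reach this height (z outside [0.5, 25]); the cube at (11.5, 2.5) does not reach this height (z outside [0.5, 10]); Taking the union: only the r=4 cylinder is present, so the union is just that shape — boundary = 24.97 mm; the cube at (3, 1) is not intersected at this z (z outside [2.5, 6]); Subtracting the remaining from the first: none of the subtracted shapes is present at this height, so that combined region is unchanged — boundary = 24.97 mm; (whole slice rotated 80° about Z — lengths, areas and connectivity unchanged). So its perimeter = 24.97 mm. Layer 27 is larger (145.97 vs 24.97 mm).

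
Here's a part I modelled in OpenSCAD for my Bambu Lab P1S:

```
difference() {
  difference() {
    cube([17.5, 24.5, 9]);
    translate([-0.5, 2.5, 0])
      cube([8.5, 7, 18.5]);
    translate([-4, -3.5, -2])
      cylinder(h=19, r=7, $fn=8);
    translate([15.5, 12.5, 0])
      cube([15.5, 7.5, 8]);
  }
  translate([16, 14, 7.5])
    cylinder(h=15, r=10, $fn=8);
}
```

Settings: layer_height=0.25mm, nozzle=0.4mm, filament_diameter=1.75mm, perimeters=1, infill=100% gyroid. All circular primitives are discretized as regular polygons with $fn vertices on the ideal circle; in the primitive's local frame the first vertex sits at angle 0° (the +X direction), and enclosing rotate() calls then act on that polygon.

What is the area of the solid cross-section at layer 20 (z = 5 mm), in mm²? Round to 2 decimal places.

At z = 5 mm: the cube (footprint 17.5×24.5) is included at this height (area 428.75 mm²); the cube at (-0.5, 2.5) is present — its section is the full 8.5×7 rectangle (area 59.50 mm²); the cylinder at (-4, -3.5): section is a regular 8-gon, circumradius r=7 (area = (8/2)·7.000²·sin(360°/8) = 138.59 mm²); the 15.5×7.5 cube at (15.5, 12.5) contributes its full rectangle (area 116.25 mm²); After the difference (first − rest): starting from the 17.5×24.5 cube (428.75 mm²), the 8.5×7 cube at (-0.5, 2.5) partially overlaps it — only the 56.00 mm² overlap (of its 59.50 mm²) is removed, clipping the outline; the r=7 cylinder at (-4, -3.5) partially overlaps it — only the 2.00 mm² overlap (of its 138.59 mm²) is removed, clipping the outline; the 15.5×7.5 cube at (15.5, 12.5) partially overlaps it — only the 15.00 mm² overlap (of its 116.25 mm²) is removed, clipping the outline — area = 355.75 mm²; the cylinder at (16, 14) is not intersected at this z (z outside [7.5, 22.5]); After the difference (first − rest): none of the subtracted shapes is present at this height, so that combined region is unchanged — area = 355.75 mm². Overall, the cross-section is a single solid region. Net area = 355.75 mm².

355.75 mm²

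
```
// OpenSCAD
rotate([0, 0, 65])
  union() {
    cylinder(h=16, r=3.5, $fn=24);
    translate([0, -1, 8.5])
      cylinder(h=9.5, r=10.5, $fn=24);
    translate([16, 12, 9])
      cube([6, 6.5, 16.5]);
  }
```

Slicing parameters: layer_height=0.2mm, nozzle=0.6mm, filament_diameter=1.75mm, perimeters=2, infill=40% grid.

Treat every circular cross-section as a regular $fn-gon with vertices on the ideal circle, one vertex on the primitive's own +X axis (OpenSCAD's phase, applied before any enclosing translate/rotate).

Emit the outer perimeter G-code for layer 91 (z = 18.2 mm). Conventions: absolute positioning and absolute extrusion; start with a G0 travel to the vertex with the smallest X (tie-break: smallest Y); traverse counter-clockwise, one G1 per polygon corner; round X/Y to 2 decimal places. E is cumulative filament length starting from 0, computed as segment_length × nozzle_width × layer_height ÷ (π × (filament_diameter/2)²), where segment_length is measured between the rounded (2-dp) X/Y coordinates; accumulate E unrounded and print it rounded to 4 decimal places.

At z = 18.2 mm: the cylinder is absent (z outside [0, 16]); the cylinder at (0, -1) is absent (z outside [8.5, 18]); the cube at (16, 12) is present — its section is the full 6×6.5 rectangle; Merging all regions: only the 6×6.5 cube at (16, 12) is present, so the union is just that shape — 1 connected region; (rotated 65° about Z; rotation is an isometry so areas/perimeters/island counts are preserved). The outline is a single polygon with 4 vertices. Extrusion per mm of travel: 0.6 × 0.2 / (π × 0.875²) = 0.049890. Accumulating E over each segment gives final E = 1.2472.

G0 X-10.00 Y22.32 Z18.20
G1 X-4.11 Y19.57 E0.3243
G1 X-1.58 Y25.01 E0.6236
G1 X-7.47 Y27.76 E0.9479
G1 X-10.00 Y22.32 E1.2472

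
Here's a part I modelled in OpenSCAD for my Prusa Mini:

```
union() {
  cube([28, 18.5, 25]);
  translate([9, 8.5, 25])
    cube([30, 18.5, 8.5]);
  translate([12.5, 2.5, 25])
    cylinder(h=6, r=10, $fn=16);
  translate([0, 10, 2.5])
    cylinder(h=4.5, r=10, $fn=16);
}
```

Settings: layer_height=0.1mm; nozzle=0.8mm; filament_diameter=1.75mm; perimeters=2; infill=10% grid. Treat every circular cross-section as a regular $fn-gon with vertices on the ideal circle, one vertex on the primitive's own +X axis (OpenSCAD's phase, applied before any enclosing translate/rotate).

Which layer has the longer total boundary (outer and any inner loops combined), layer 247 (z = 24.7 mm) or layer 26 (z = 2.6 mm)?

Layer 247 (z = 24.7): the cube (footprint 28×18.5) is included at this height (perimeter 93.00 mm); the cube at (9, 8.5) is not intersected at this z (z outside [25, 33.5]); the cylinder at (12.5, 2.5) does not reach this height (z outside [25, 31]); the cylinder at (0, 10) is absent (z outside [2.5, 7]); Merging all regions: only the 28×18.5 cube is present, so the union is just that shape — boundary = 93.00 mm. So its perimeter = 93.00 mm. Layer 26 (z = 2.6): the cube (footprint 28×18.5) is included at this height (perimeter 93.00 mm); the cube at (9, 8.5) is absent (z outside [25, 33.5]); the cylinder at (12.5, 2.5) is absent (z outside [25, 31]); the cylinder at (0, 10): section is a regular 16-gon, circumradius r=10 (perimeter = 2·16·10.000·sin(180°/16) = 62.43 mm); Taking the union: the regions partially overlap (shared area 148.38 mm²), so the edge portions inside another operand are dropped and the merged outline is re-measured after clipping — boundary = 106.01 mm. So its perimeter = 106.01 mm. Layer 26 is larger (106.01 vs 93.00 mm).

layer 26 (z = 2.6 mm)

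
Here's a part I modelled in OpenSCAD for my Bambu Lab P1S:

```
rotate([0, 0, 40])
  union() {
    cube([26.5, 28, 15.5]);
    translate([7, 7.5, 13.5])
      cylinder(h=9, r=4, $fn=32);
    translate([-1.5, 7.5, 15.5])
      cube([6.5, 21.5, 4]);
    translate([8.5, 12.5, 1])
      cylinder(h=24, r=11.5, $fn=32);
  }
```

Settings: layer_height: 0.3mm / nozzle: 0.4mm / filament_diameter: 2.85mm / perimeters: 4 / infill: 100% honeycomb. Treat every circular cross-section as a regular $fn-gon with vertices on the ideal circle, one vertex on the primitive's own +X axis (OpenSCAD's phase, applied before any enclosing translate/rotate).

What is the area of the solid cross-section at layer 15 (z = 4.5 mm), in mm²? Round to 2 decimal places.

At z = 4.5 mm: the cube (footprint 26.5×28) is included at this height (area 742.00 mm²); the cylinder at (7, 7.5) does not reach this height (z outside [13.5, 22.5]); the cube at (-1.5, 7.5) is absent (z outside [15.5, 19.5]); the cylinder at (8.5, 12.5): section is a regular 32-gon, circumradius r=11.5 (area = (32/2)·11.500²·sin(360°/32) = 412.81 mm²); Merging all regions: the regions partially overlap — summed areas 1154.81 mm² minus the doubly-counted overlap 381.56 mm² gives 773.25 mm² — area = 773.25 mm²; (whole slice rotated 40° about Z — lengths, areas and connectivity unchanged). Overall, the cross-section is a single solid region. Net area = 773.25 mm².

773.25 mm²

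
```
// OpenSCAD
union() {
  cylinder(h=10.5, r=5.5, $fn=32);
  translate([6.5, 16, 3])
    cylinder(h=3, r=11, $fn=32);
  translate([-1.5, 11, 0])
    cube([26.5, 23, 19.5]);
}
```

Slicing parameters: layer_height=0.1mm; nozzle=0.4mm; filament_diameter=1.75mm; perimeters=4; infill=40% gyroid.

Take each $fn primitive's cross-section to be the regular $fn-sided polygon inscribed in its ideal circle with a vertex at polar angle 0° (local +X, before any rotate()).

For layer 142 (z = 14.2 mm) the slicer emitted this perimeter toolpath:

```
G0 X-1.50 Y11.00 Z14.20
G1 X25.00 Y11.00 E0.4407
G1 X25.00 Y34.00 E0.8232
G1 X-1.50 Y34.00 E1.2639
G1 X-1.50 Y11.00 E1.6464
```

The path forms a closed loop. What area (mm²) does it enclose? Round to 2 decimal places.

609.50 mm²

Apply the shoelace formula to the sequence of (X, Y) vertices; enclosed area = 609.50 mm².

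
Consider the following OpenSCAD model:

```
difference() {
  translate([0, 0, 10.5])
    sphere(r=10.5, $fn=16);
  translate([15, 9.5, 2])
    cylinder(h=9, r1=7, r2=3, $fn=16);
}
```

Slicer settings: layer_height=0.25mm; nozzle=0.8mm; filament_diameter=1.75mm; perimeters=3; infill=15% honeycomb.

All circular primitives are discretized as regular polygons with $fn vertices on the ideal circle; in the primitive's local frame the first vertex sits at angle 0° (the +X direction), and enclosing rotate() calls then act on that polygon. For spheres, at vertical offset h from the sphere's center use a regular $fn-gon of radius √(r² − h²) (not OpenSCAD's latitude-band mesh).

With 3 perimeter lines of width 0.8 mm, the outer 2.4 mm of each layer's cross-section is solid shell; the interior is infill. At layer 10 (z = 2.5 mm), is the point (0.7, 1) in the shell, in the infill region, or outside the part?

At z = 2.5 mm: the r=10.5 sphere slices to a regular 16-gon of circumradius 6.801 (√(r²−h²) with h=8 from center); the cone at (15, 9.5) contributes a regular 16-gon of circumradius 6.778 (interpolated between r1=7 and r2=3 at t=0.056); Taking the first minus the rest: starting from the r=10.5 sphere, the cone at (15, 9.5) misses the remaining region (no effect) — 1 connected region. Overall, the cross-section is a single solid region. The nearest boundary edge runs (2.60, 6.28)→(4.81, 4.81); distance from the point to it = 5.45 mm. The point is inside the cross-section and 5.45 mm from the nearest boundary — more than the 2.4 mm shell width (3 × 0.8), so it's in the infill interior.

infill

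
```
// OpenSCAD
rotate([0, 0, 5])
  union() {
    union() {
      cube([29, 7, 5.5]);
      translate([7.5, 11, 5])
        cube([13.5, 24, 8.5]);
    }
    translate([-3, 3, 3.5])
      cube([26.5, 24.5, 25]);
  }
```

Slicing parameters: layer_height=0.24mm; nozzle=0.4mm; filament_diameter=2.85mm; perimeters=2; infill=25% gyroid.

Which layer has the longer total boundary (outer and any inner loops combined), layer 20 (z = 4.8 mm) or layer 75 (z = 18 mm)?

layer 20 (z = 4.8 mm)

Layer 20 (z = 4.8): the cube is present — its section is the full 29×7 rectangle (perimeter 72.00 mm); the cube at (7.5, 11) is absent (z outside [5, 13.5]); Combining (union): only the 29×7 cube is present, so the union is just that shape — boundary = 72.00 mm; the 26.5×24.5 cube at (-3, 3) contributes its full rectangle (perimeter 102.00 mm); Taking the union: the regions partially overlap (shared area 94.00 mm²), so the edge portions inside another operand are dropped and the merged outline is re-measured after clipping — boundary = 119.00 mm; (whole slice rotated 5° about Z — lengths, areas and connectivity unchanged). So its perimeter = 119.00 mm. Layer 75 (z = 18): the cube is not intersected at this z (z outside [0, 5.5]); the cube at (7.5, 11) is absent (z outside [5, 13.5]); Merging all regions: nothing is present at this height; the cube at (-3, 3) (footprint 26.5×24.5) is included at this height (perimeter 102.00 mm); Merging all regions: only the 26.5×24.5 cube at (-3, 3) is present, so the union is just that shape — boundary = 102.00 mm; (whole slice rotated 5° about Z — lengths, areas and connectivity unchanged). So its perimeter = 102.00 mm. Layer 20 is larger (119.00 vs 102.00 mm).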